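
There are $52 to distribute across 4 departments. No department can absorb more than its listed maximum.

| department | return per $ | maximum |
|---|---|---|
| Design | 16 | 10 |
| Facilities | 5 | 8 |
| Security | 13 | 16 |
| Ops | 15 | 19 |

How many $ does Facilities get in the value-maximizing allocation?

7

Rank by return per $: Design 16 > Ops 15 > Security 13 > Facilities 5.
Design takes 10 to reach its cap of 10 — 42 left.
Ops: +19 to 19 (cap) — 23 left.
Security: +16 to 16 (cap) — 7 left.
Facilities: +7 (room for 8) → 7. Pool exhausted.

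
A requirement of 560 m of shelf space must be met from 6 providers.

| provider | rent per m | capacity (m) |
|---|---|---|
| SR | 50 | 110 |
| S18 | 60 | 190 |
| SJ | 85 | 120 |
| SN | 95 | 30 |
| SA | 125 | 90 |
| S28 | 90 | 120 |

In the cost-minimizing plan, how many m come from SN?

20

Cheapest first:
Take 110 from SR at 50 — need 450 more.
Take 190 from S18 at 60 — need 260 more.
Take 120 from SJ at 85 — need 140 more.
S28 at 90: take all 120 m — 20 still needed.
SN (95): take the remaining 20 — done.
SA: unused.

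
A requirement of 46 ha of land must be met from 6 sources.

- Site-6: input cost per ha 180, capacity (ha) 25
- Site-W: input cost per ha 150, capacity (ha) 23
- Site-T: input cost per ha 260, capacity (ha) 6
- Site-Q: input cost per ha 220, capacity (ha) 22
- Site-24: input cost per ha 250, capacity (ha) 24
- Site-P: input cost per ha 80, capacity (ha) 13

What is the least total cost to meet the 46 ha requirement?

6290

Fill from the cheapest source first.
Site-P at 80: take all 13 ha ; 33 still needed.
Take 23 from Site-W at 150 ; need 10 more.
Take 10 from Site-6 at 180 to finish.
Site-Q, Site-24, Site-T: unused.
Cost = 13×80 + 23×150 + 10×180 = 6290.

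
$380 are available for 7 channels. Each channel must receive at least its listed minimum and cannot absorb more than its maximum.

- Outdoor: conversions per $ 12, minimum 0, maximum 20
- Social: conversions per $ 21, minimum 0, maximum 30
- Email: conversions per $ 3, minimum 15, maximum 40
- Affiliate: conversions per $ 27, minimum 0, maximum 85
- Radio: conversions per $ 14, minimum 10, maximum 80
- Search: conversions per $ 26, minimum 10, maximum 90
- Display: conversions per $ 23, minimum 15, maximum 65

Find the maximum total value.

8105

Meeting every minimum uses 0+0+15+0+10+10+15 = 50 $, leaving 330.
Highest conversions per $ first: Affiliate 27 > Search 26 > Display 23 > Social 21 > Radio 14 > Outdoor 12 > Email 3.
Give Affiliate 85 more to hit its cap of 85 → 245 left.
Search: +80 to 90 (cap) → 165 left.
Display takes 50 more to reach its cap of 65 → 115 left.
Social: +30 to 30 (cap) → 85 left.
Radio: +70 to 80 (cap) → 15 left.
Outdoor: +15 (room for 20) → 15. Pool exhausted.
Total = 12×15 + 21×30 + 3×15 + 27×85 + 14×80 + 26×90 + 23×65 = 8105.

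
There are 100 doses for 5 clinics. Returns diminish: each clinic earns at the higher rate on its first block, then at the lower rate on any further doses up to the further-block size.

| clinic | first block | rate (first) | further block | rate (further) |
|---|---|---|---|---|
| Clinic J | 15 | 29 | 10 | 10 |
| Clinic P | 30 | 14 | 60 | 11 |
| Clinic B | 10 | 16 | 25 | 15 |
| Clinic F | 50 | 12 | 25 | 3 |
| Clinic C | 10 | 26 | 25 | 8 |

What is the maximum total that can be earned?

Rank every tier by rate: Clinic J/first 29 > Clinic C/first 26 > Clinic B/first 16 > Clinic B/second 15 > Clinic P/first 14 > Clinic F/first 12 > Clinic P/second 11 > Clinic J/second 10 > Clinic C/second 8 > Clinic F/second 3.
Clinic J first at 29: fill all 15 — 85 left.
Clinic C first at 26: fill all 10 — 75 left.
Clinic B/first (16): +10 — 65 left.
Clinic B/second (15): +25 — 40 left.
Clinic P/first (14): +30 — 10 left.
Clinic F/first: +10 of 50 at 12; pool empty.
Total = 29×15 + 26×10 + 16×10 + 15×25 + 14×30 + 12×10 = 1770.

1770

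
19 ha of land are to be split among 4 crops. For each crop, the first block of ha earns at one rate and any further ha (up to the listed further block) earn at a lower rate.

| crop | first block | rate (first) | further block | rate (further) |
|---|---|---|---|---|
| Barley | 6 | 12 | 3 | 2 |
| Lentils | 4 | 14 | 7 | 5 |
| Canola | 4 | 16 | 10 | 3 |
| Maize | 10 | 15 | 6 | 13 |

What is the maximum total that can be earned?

283

Treat each block as its own option and order by rate: Canola/tier1 16 > Maize/tier1 15 > Lentils/tier1 14 > Maize/tier2 13 > Barley/tier1 12 > Lentils/tier2 5 > Canola/tier2 3 > Barley/tier2 2.
Fill Canola tier1 block (4 at 16) — 15 left.
Maize tier1 at 15: fill all 10 — 5 left.
Lentils tier1 at 14: fill all 4 — 1 left.
1 remain; put them into Maize tier2 at 13.
Total = 16×4 + 15×10 + 14×4 + 13×1 = 283.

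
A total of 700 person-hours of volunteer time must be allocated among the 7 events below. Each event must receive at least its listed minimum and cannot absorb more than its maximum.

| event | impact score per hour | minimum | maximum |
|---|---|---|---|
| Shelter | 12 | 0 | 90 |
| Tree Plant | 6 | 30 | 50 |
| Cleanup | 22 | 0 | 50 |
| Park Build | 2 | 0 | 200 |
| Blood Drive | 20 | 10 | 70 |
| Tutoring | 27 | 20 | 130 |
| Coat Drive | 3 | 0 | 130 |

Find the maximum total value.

8140

Meeting every minimum uses 0+30+0+0+10+20+0 = 60 person-hours, leaving 640.
Rank by impact score per hour: Tutoring 27 > Cleanup 22 > Blood Drive 20 > Shelter 12 > Tree Plant 6 > Coat Drive 3 > Park Build 2.
Tutoring: +110 to 130 (cap) ; 530 left.
Cleanup takes 50 more to reach its cap of 50 ; 480 left.
Give Blood Drive 60 more to hit its cap of 70 ; 420 left.
Give Shelter 90 more to hit its cap of 90 ; 330 left.
Give Tree Plant 20 more to hit its cap of 50 ; 310 left.
Coat Drive: +130 to 130 (cap) ; 180 left.
Park Build has room for 200 more but only 180 remain, so it gets 180.
Total = 12×90 + 6×50 + 22×50 + 2×180 + 20×70 + 27×130 + 3×130 = 8140.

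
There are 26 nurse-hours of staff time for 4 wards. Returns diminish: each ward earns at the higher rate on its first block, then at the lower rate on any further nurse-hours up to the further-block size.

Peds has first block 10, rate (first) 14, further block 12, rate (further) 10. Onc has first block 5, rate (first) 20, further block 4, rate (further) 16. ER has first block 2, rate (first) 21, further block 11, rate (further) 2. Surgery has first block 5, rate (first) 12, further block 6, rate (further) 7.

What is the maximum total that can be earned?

406

Order all 8 blocks by rate: ER/first 21 > Onc/first 20 > Onc/second 16 > Peds/first 14 > Surgery/first 12 > Peds/second 10 > Surgery/second 7 > ER/second 2.
ER first at 21: fill all 2 ; 24 left.
Fill Onc first block (5 at 20) ; 19 left.
Onc second at 16: fill all 4 ; 15 left.
Peds first at 14: fill all 10 ; 5 left.
Fill Surgery first block (5 at 12) ; 0 left.
Total = 21×2 + 20×5 + 16×4 + 14×10 + 12×5 = 406.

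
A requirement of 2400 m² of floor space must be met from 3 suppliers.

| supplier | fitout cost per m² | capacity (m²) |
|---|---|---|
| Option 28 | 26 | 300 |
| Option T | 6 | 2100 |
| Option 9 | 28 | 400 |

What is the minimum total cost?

20400

Fill from the cheapest supplier first.
Option T at 6: take all 2100 m² ; 300 still needed.
Option 28 at 26: take all 300 m² ; 0 still needed.
Option 9: unused.
Cost = 2100×6 + 300×26 = 20400.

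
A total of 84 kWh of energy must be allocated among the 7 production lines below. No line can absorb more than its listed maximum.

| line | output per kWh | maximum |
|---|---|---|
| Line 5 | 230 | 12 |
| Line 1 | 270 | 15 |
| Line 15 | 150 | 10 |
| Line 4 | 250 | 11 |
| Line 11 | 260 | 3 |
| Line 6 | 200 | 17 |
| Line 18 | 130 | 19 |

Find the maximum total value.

Rank by output per kWh: Line 1 270 > Line 11 260 > Line 4 250 > Line 5 230 > Line 6 200 > Line 15 150 > Line 18 130.
Give Line 1 15 to hit its cap of 15 → 69 left.
Give Line 11 3 to hit its cap of 3 → 66 left.
Give Line 4 11 to hit its cap of 11 → 55 left.
Line 5: +12 to 12 (cap) → 43 left.
Line 6 takes 17 to reach its cap of 17 → 26 left.
Line 15: +10 to 10 (cap) → 16 left.
Only 16 left; Line 18 takes them to reach 16.
Total = 230×12 + 270×15 + 150×10 + 250×11 + 260×3 + 200×17 + 130×16 = 17320.

17320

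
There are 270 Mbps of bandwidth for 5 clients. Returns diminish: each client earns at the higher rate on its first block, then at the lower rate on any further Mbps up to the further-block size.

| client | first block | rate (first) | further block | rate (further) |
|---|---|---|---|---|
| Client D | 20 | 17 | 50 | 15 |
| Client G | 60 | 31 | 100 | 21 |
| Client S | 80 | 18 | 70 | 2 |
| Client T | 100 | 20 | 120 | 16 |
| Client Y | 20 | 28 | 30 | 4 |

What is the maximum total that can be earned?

Order all 10 blocks by rate: Client G/first 31 > Client Y/first 28 > Client G/second 21 > Client T/first 20 > Client S/first 18 > Client D/first 17 > Client T/second 16 > Client D/second 15 > Client Y/second 4 > Client S/second 2.
Client G/first (31): +60 → 210 left.
Client Y/first (28): +20 → 190 left.
Fill Client G second block (100 at 21) → 90 left.
Client T/first: +90 of 100 at 20; pool empty.
Total = 31×60 + 28×20 + 21×100 + 20×90 = 6320.

6320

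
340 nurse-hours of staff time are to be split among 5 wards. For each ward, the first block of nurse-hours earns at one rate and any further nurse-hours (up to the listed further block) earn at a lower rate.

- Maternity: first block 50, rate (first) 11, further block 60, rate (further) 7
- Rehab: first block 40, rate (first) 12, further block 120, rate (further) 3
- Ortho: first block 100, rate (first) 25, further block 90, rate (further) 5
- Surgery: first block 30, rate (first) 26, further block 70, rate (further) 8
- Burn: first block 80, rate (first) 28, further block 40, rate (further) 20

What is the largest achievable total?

Rank every tier by rate: Burn/T1 28 > Surgery/T1 26 > Ortho/T1 25 > Burn/T2 20 > Rehab/T1 12 > Maternity/T1 11 > Surgery/T2 8 > Maternity/T2 7 > Ortho/T2 5 > Rehab/T2 3.
Fill Burn T1 block (80 at 28) — 260 left.
Fill Surgery T1 block (30 at 26) — 230 left.
Ortho T1 at 25: fill all 100 — 130 left.
Fill Burn T2 block (40 at 20) — 90 left.
Fill Rehab T1 block (40 at 12) — 50 left.
Fill Maternity T1 block (50 at 11) — 0 left.
Total = 28×80 + 26×30 + 25×100 + 20×40 + 12×40 + 11×50 = 7350.

7350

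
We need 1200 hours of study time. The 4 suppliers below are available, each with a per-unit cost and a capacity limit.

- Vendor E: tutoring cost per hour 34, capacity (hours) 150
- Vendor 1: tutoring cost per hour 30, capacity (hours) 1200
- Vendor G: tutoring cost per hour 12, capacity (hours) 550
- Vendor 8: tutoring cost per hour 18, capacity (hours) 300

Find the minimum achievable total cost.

22500

Use suppliers in increasing cost order.
Vendor G (12): use full 550 → 650 hours to go.
Vendor 8 at 18: take all 300 hours → 350 still needed.
Vendor 1 at 30: take 350 of its 1200 → requirement met.
Vendor E: unused.
Cost = 550×12 + 300×18 + 350×30 = 22500.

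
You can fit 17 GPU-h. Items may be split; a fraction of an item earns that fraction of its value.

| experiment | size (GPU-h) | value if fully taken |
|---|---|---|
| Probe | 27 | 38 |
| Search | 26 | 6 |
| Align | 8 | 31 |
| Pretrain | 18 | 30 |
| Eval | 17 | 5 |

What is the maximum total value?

46

Sort by value density: Align 31/8≈3.88, Pretrain 30/18≈1.67, Probe 38/27≈1.41, Eval 5/17≈0.294, Search 6/26≈0.231.
Align: take in full, 8 GPU-h for value 31 — 9 left.
Fill the last 9 GPU-h with part of Pretrain: 9/18 of it earns 15.
Total value = 46.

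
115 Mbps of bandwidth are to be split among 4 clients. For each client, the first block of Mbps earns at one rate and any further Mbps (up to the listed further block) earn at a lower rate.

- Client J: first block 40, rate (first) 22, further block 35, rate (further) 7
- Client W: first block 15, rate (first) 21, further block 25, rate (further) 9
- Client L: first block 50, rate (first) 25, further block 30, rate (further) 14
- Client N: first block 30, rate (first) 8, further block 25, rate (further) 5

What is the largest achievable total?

2585

Rank every tier by rate: Client L/T1 25 > Client J/T1 22 > Client W/T1 21 > Client L/T2 14 > Client W/T2 9 > Client N/T1 8 > Client J/T2 7 > Client N/T2 5.
Fill Client L T1 block (50 at 25) — 65 left.
Fill Client J T1 block (40 at 22) — 25 left.
Client W T1 at 21: fill all 15 — 10 left.
10 remain; put them into Client L T2 at 14.
Total = 25×50 + 22×40 + 21×15 + 14×10 = 2585.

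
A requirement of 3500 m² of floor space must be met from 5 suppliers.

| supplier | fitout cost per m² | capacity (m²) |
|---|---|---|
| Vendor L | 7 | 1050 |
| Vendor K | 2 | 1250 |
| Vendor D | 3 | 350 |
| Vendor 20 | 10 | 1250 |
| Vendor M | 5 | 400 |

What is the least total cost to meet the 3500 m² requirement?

Cheapest first:
Take 1250 from Vendor K at 2 ; need 2250 more.
Vendor D at 3: take all 350 m² ; 1900 still needed.
Vendor M at 5: take all 400 m² ; 1500 still needed.
Vendor L (7): use full 1050 ; 450 m² to go.
Take 450 from Vendor 20 at 10 to finish.
Cost = 1250×2 + 350×3 + 400×5 + 1050×7 + 450×10 = 17400.

17400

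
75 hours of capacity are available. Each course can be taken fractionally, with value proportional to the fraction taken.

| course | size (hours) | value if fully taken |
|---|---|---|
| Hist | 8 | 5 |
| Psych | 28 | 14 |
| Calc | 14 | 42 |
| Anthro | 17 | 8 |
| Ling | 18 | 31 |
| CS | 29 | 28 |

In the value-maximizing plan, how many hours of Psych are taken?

Best value per unit of size first: Calc 42/14≈3, Ling 31/18≈1.72, CS 28/29≈0.966, Hist 5/8≈0.625, Psych 14/28≈0.5, Anthro 8/17≈0.471.
Calc: take in full, 14 hours for value 42 — 61 left.
Ling: take in full, 18 hours for value 31 — 43 left.
Take all of CS (29 hours, value 28) — 14 hours left.
Hist: take in full, 8 hours for value 5 — 6 left.
Only 6 hours remain; take 6/28 of Psych for value 14×6/28 = 3.

6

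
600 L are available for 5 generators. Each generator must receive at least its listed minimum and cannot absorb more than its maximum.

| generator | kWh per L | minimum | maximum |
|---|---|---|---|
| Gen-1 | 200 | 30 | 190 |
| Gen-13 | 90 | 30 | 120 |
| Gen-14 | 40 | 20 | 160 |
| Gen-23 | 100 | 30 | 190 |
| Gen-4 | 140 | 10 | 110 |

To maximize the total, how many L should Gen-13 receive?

90

Meeting every minimum uses 30+30+20+30+10 = 120 L, leaving 480.
Highest kWh per L first: Gen-1 200 > Gen-4 140 > Gen-23 100 > Gen-13 90 > Gen-14 40.
Gen-1: +160 to 190 (cap) — 320 left.
Gen-4: +100 to 110 (cap) — 220 left.
Gen-23 takes 160 more to reach its cap of 190 — 60 left.
Only 60 left; Gen-13 takes them to reach 90.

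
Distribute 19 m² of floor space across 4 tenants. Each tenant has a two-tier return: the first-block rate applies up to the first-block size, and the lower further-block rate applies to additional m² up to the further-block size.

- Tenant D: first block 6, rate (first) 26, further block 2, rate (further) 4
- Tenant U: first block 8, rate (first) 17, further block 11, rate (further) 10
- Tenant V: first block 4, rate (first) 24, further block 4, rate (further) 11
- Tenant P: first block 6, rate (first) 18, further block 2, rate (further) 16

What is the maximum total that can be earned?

411

Rank every tier by rate: Tenant D/T1 26 > Tenant V/T1 24 > Tenant P/T1 18 > Tenant U/T1 17 > Tenant P/T2 16 > Tenant V/T2 11 > Tenant U/T2 10 > Tenant D/T2 4.
Tenant D/T1 (26): +6 ; 13 left.
Fill Tenant V T1 block (4 at 24) ; 9 left.
Fill Tenant P T1 block (6 at 18) ; 3 left.
Tenant U/T1: +3 of 8 at 17; pool empty.
Total = 26×6 + 24×4 + 18×6 + 17×3 = 411.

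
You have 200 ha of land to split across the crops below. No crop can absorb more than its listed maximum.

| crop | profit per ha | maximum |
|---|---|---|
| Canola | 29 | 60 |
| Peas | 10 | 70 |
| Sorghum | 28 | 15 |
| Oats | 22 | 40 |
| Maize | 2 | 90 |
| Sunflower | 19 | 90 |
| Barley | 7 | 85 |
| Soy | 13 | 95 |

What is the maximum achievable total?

4655

Highest profit per ha first: Canola 29 > Sorghum 28 > Oats 22 > Sunflower 19 > Soy 13 > Peas 10 > Barley 7 > Maize 2.
Canola: +60 to 60 (cap) → 140 left.
Give Sorghum 15 to hit its cap of 15 → 125 left.
Oats: +40 to 40 (cap) → 85 left.
Sunflower: +85 (room for 90) → 85. Pool exhausted.
Total = 29×60 + 28×15 + 22×40 + 19×85 = 4655.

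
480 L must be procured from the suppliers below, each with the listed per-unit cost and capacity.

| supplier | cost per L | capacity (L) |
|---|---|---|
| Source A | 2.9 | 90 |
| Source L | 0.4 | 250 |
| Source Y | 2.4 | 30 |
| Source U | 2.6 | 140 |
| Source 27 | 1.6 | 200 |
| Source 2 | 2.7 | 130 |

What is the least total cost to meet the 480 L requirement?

492

Use suppliers in increasing cost order.
Source L at 0.4: take all 250 L → 230 still needed.
Source 27 at 1.6: take all 200 L → 30 still needed.
Take 30 from Source Y at 2.4 → need 0 more.
Source U, Source 2, Source A: unused.
Cost = 250×0.4 + 200×1.6 + 30×2.4 = 492.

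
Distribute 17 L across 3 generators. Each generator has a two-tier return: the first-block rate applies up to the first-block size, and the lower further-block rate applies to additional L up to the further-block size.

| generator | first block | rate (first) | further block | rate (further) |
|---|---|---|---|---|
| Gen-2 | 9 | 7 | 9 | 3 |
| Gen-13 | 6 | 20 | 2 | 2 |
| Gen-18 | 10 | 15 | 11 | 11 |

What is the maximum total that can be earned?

281

Rank every tier by rate: Gen-13/tier1 20 > Gen-18/tier1 15 > Gen-18/tier2 11 > Gen-2/tier1 7 > Gen-2/tier2 3 > Gen-13/tier2 2.
Gen-13/tier1 (20): +6 ; 11 left.
Gen-18/tier1 (15): +10 ; 1 left.
Gen-18 tier2 at 11: only 1 left, fill 1.
Total = 20×6 + 15×10 + 11×1 = 281.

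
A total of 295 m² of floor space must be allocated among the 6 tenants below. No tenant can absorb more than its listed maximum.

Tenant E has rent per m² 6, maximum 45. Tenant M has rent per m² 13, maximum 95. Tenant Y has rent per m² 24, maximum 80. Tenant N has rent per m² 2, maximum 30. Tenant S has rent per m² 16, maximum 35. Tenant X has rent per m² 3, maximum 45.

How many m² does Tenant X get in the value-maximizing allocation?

40

Rank by rent per m²: Tenant Y 24 > Tenant S 16 > Tenant M 13 > Tenant E 6 > Tenant X 3 > Tenant N 2.
Tenant Y takes 80 to reach its cap of 80 — 215 left.
Give Tenant S 35 to hit its cap of 35 — 180 left.
Give Tenant M 95 to hit its cap of 95 — 85 left.
Tenant E: +45 to 45 (cap) — 40 left.
Tenant X has room for 45 but only 40 remain, so it gets 40.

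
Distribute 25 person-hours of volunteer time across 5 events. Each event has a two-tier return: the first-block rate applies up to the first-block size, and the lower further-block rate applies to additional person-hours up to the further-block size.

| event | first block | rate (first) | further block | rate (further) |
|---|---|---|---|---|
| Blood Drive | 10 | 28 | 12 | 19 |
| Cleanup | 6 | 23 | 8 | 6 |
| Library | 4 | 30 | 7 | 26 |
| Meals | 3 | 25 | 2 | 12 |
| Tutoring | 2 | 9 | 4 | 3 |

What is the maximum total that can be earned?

680

Rank every tier by rate: Library/T1 30 > Blood Drive/T1 28 > Library/T2 26 > Meals/T1 25 > Cleanup/T1 23 > Blood Drive/T2 19 > Meals/T2 12 > Tutoring/T1 9 > Cleanup/T2 6 > Tutoring/T2 3.
Fill Library T1 block (4 at 30) ; 21 left.
Blood Drive T1 at 28: fill all 10 ; 11 left.
Library/T2 (26): +7 ; 4 left.
Meals T1 at 25: fill all 3 ; 1 left.
1 remain; put them into Cleanup T1 at 23.
Total = 30×4 + 28×10 + 26×7 + 25×3 + 23×1 = 680.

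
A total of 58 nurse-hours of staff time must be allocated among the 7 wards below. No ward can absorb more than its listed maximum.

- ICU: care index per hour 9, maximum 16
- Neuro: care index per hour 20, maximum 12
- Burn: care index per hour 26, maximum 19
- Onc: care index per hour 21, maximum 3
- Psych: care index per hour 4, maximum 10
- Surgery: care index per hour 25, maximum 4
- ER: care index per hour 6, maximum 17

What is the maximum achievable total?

1065

Order the wards by care index per hour: Burn 26 > Surgery 25 > Onc 21 > Neuro 20 > ICU 9 > ER 6 > Psych 4.
Give Burn 19 to hit its cap of 19 ; 39 left.
Surgery takes 4 to reach its cap of 4 ; 35 left.
Onc takes 3 to reach its cap of 3 ; 32 left.
Neuro: +12 to 12 (cap) ; 20 left.
ICU takes 16 to reach its cap of 16 ; 4 left.
Only 4 left; ER takes them to reach 4.
Total = 9×16 + 20×12 + 26×19 + 21×3 + 25×4 + 6×4 = 1065.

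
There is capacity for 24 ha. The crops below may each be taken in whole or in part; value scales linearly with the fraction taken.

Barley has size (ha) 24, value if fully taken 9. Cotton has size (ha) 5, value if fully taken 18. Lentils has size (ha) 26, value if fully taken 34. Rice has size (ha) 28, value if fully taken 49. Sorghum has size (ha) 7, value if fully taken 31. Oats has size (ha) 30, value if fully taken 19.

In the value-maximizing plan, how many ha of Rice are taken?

12

Rank by value-to-size ratio: Sorghum 31/7≈4.43, Cotton 18/5≈3.6, Rice 49/28≈1.75, Lentils 34/26≈1.31, Oats 19/30≈0.633, Barley 9/24≈0.375.
Take all of Sorghum (7 ha, value 31) → 17 ha left.
Take all of Cotton (5 ha, value 18) → 12 ha left.
Fill the last 12 ha with part of Rice: 12/28 of it earns 21.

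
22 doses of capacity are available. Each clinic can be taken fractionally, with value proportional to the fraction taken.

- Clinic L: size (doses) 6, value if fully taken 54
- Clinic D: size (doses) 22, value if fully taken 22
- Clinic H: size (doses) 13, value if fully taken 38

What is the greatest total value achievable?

Best value per unit of size first: Clinic L 54/6≈9, Clinic H 38/13≈2.92, Clinic D 22/22≈1.
Clinic L: take in full, 6 doses for value 54 — 16 left.
All 13 doses of Clinic H fit (value 38) — 3 remain.
3 doses left: a 3/22 share of Clinic D gives 22×3/22 = 3.
Total value = 95.

95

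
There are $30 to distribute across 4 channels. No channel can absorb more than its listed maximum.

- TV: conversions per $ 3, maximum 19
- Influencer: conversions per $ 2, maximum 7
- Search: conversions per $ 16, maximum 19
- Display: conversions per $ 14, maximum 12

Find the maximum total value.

Highest conversions per $ first: Search 16 > Display 14 > TV 3 > Influencer 2.
Search takes 19 to reach its cap of 19 ; 11 left.
Only 11 left; Display takes them to reach 11.
Total = 16×19 + 14×11 = 458.

458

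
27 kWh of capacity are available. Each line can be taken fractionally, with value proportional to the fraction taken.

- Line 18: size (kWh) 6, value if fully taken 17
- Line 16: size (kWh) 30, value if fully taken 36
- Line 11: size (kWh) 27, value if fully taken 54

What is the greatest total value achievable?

59

Sort by value density: Line 18 17/6≈2.83, Line 11 54/27≈2, Line 16 36/30≈1.2.
Line 18: take in full, 6 kWh for value 17 — 21 left.
21 kWh left: a 21/27 share of Line 11 gives 54×21/27 = 42.
Total value = 59.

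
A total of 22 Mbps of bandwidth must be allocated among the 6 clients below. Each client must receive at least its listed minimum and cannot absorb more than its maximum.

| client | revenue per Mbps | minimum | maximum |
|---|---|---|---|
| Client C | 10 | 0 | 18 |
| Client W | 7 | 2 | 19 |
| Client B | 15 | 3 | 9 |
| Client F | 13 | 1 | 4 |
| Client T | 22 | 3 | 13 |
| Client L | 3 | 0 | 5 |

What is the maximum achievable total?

403

Meeting every minimum uses 0+2+3+1+3+0 = 9 Mbps, leaving 13.
Rank by revenue per Mbps: Client T 22 > Client B 15 > Client F 13 > Client C 10 > Client W 7 > Client L 3.
Client T: +10 to 13 (cap) — 3 left.
Only 3 left; Client B takes them to reach 6.
Total = 7×2 + 15×6 + 13×1 + 22×13 = 403.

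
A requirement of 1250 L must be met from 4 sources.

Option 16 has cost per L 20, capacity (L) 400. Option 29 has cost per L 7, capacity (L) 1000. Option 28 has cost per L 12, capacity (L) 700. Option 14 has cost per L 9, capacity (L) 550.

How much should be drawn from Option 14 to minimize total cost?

Use sources in increasing cost order.
Option 29 at 7: take all 1000 L — 250 still needed.
Option 14 (9): take the remaining 250 — done.
Option 28, Option 16: unused.

250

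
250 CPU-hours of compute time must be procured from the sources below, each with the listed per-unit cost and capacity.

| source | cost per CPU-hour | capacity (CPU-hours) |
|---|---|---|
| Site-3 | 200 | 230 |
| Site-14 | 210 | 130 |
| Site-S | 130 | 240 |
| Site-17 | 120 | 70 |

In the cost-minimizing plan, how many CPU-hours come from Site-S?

Cheapest first:
Site-17 at 120: take all 70 CPU-hours → 180 still needed.
Site-S (130): take the remaining 180 → done.
Site-3, Site-14: unused.

180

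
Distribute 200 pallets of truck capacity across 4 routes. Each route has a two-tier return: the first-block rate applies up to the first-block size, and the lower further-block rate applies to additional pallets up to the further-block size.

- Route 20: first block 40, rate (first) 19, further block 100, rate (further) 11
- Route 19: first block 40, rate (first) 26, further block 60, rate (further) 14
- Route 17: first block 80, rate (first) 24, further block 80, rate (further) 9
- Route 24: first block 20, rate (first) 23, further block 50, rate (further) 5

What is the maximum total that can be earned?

Order all 8 blocks by rate: Route 19/tier1 26 > Route 17/tier1 24 > Route 24/tier1 23 > Route 20/tier1 19 > Route 19/tier2 14 > Route 20/tier2 11 > Route 17/tier2 9 > Route 24/tier2 5.
Fill Route 19 tier1 block (40 at 26) ; 160 left.
Fill Route 17 tier1 block (80 at 24) ; 80 left.
Fill Route 24 tier1 block (20 at 23) ; 60 left.
Route 20/tier1 (19): +40 ; 20 left.
Route 19 tier2 at 14: only 20 left, fill 20.
Total = 26×40 + 24×80 + 23×20 + 19×40 + 14×20 = 4460.

4460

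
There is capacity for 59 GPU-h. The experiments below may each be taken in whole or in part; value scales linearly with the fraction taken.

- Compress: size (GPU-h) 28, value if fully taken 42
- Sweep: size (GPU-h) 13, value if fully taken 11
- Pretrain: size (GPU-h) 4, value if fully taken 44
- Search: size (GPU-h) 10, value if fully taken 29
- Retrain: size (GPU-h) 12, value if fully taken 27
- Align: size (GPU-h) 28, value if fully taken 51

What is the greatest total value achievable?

Best value per unit of size first: Pretrain 44/4≈11, Search 29/10≈2.9, Retrain 27/12≈2.25, Align 51/28≈1.82, Compress 42/28≈1.5, Sweep 11/13≈0.846.
Pretrain: take in full, 4 GPU-h for value 44 — 55 left.
Take all of Search (10 GPU-h, value 29) — 45 GPU-h left.
Take all of Retrain (12 GPU-h, value 27) — 33 GPU-h left.
Take all of Align (28 GPU-h, value 51) — 5 GPU-h left.
5 GPU-h left: a 5/28 share of Compress gives 42×5/28 = 7.5.
Total value = 158.5.

158.5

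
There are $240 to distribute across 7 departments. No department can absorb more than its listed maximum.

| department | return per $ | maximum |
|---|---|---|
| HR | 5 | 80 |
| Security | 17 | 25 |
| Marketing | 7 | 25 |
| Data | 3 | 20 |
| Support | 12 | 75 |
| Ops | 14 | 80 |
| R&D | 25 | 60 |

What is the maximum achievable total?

3945

Rank by return per $: R&D 25 > Security 17 > Ops 14 > Support 12 > Marketing 7 > HR 5 > Data 3.
R&D takes 60 to reach its cap of 60 — 180 left.
Security takes 25 to reach its cap of 25 — 155 left.
Give Ops 80 to hit its cap of 80 — 75 left.
Support: +75 to 75 (cap) — 0 left.
Total = 17×25 + 12×75 + 14×80 + 25×60 = 3945.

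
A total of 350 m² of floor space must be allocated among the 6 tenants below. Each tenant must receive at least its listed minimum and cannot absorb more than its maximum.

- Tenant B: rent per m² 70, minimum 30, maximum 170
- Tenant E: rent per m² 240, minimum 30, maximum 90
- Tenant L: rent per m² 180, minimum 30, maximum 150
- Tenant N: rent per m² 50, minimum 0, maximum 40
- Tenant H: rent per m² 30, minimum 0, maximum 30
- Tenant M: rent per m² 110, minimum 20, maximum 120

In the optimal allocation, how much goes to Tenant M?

80

Meeting every minimum uses 30+30+30+0+0+20 = 110 m², leaving 240.
Highest rent per m² first: Tenant E 240 > Tenant L 180 > Tenant M 110 > Tenant B 70 > Tenant N 50 > Tenant H 30.
Tenant E: +60 to 90 (cap) → 180 left.
Give Tenant L 120 more to hit its cap of 150 → 60 left.
Only 60 left; Tenant M takes them to reach 80.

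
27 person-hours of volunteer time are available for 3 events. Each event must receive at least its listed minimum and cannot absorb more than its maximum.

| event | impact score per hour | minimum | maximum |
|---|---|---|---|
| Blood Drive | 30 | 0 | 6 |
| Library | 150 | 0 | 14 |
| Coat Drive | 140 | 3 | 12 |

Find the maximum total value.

3810

Meeting every minimum uses 0+0+3 = 3 person-hours, leaving 24.
Highest impact score per hour first: Library 150 > Coat Drive 140 > Blood Drive 30.
Library: +14 to 14 (cap) — 10 left.
Coat Drive: +9 to 12 (cap) — 1 left.
Blood Drive: +1 (room for 6) → 1. Pool exhausted.
Total = 30×1 + 150×14 + 140×12 = 3810.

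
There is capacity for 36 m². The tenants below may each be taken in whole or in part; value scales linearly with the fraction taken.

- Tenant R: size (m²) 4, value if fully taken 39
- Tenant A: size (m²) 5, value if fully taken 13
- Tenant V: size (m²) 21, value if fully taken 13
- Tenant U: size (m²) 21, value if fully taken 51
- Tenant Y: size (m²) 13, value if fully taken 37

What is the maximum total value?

123

Rank by value-to-size ratio: Tenant R 39/4≈9.75, Tenant Y 37/13≈2.85, Tenant A 13/5≈2.6, Tenant U 51/21≈2.43, Tenant V 13/21≈0.619.
Tenant R: take in full, 4 m² for value 39 — 32 left.
Take all of Tenant Y (13 m², value 37) — 19 m² left.
Take all of Tenant A (5 m², value 13) — 14 m² left.
Only 14 m² remain; take 14/21 of Tenant U for value 51×14/21 = 34.
Total value = 123.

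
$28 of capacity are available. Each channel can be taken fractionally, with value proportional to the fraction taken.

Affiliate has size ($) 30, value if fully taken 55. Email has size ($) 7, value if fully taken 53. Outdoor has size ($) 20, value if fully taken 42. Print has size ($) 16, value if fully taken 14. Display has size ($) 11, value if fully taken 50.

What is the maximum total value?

Sort by value density: Email 53/7≈7.57, Display 50/11≈4.55, Outdoor 42/20≈2.1, Affiliate 55/30≈1.83, Print 14/16≈0.875.
Take all of Email (7 $, value 53) — 21 $ left.
All 11 $ of Display fit (value 50) — 10 remain.
10 $ left: a 10/20 share of Outdoor gives 42×10/20 = 21.
Total value = 124.

124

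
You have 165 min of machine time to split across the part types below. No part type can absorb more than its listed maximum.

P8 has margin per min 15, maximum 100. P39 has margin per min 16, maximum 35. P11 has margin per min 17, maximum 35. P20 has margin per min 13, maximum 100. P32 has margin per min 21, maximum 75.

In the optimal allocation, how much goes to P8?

20

Order the part types by margin per min: P32 21 > P11 17 > P39 16 > P8 15 > P20 13.
Give P32 75 to hit its cap of 75 → 90 left.
Give P11 35 to hit its cap of 35 → 55 left.
P39 takes 35 to reach its cap of 35 → 20 left.
Only 20 left; P8 takes them to reach 20.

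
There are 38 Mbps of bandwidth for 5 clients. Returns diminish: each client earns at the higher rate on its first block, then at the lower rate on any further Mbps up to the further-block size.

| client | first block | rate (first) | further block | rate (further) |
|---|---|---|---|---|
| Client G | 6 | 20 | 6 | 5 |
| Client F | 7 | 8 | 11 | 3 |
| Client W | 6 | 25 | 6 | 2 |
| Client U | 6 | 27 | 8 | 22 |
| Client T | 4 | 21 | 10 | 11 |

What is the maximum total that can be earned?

Treat each block as its own option and order by rate: Client U/T1 27 > Client W/T1 25 > Client U/T2 22 > Client T/T1 21 > Client G/T1 20 > Client T/T2 11 > Client F/T1 8 > Client G/T2 5 > Client F/T2 3 > Client W/T2 2.
Client U T1 at 27: fill all 6 → 32 left.
Fill Client W T1 block (6 at 25) → 26 left.
Fill Client U T2 block (8 at 22) → 18 left.
Client T T1 at 21: fill all 4 → 14 left.
Fill Client G T1 block (6 at 20) → 8 left.
Client T T2 at 11: only 8 left, fill 8.
Total = 27×6 + 25×6 + 22×8 + 21×4 + 20×6 + 11×8 = 780.

780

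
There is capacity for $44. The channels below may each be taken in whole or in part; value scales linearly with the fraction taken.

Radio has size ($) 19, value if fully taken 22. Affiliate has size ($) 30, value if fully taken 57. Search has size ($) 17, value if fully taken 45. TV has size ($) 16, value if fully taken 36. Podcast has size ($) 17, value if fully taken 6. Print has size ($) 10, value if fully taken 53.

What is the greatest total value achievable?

Best value per unit of size first: Print 53/10≈5.3, Search 45/17≈2.65, TV 36/16≈2.25, Affiliate 57/30≈1.9, Radio 22/19≈1.16, Podcast 6/17≈0.353.
Take all of Print (10 $, value 53) — 34 $ left.
Take all of Search (17 $, value 45) — 17 $ left.
Take all of TV (16 $, value 36) — 1 $ left.
Only 1 $ remain; take 1/30 of Affiliate for value 57×1/30 = 1.9.
Total value = 135.9.

135.9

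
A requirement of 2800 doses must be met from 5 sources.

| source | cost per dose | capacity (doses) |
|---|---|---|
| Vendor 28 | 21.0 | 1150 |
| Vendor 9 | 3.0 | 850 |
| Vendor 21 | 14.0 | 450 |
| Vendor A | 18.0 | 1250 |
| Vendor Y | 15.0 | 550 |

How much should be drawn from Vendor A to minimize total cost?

Cheapest first:
Vendor 9 at 3.0: take all 850 doses → 1950 still needed.
Take 450 from Vendor 21 at 14.0 → need 1500 more.
Take 550 from Vendor Y at 15.0 → need 950 more.
Vendor A (18.0): take the remaining 950 → done.
Vendor 28: unused.

950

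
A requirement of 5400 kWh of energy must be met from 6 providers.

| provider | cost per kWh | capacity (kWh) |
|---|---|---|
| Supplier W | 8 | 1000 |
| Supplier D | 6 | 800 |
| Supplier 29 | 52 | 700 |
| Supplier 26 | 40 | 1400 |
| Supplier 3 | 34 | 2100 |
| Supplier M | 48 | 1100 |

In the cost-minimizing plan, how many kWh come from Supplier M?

Cheapest first:
Supplier D at 6: take all 800 kWh → 4600 still needed.
Supplier W at 8: take all 1000 kWh → 3600 still needed.
Take 2100 from Supplier 3 at 34 → need 1500 more.
Supplier 26 at 40: take all 1400 kWh → 100 still needed.
Take 100 from Supplier M at 48 to finish.
Supplier 29: unused.

100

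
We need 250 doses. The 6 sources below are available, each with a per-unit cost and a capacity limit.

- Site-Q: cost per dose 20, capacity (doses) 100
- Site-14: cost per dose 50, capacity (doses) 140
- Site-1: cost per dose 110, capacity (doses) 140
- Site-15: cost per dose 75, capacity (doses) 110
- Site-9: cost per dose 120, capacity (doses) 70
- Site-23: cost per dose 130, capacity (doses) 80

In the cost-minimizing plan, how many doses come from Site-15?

10

Use sources in increasing cost order.
Site-Q at 20: take all 100 doses — 150 still needed.
Site-14 (50): use full 140 — 10 doses to go.
Site-15 (75): take the remaining 10 — done.
Site-1, Site-9, Site-23: unused.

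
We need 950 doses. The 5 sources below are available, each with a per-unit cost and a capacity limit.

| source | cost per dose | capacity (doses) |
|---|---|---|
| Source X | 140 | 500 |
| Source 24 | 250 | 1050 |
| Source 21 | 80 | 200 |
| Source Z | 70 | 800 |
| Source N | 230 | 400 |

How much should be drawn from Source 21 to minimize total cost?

Cheapest first:
Source Z at 70: take all 800 doses → 150 still needed.
Source 21 (80): take the remaining 150 → done.
Source X, Source N, Source 24: unused.

150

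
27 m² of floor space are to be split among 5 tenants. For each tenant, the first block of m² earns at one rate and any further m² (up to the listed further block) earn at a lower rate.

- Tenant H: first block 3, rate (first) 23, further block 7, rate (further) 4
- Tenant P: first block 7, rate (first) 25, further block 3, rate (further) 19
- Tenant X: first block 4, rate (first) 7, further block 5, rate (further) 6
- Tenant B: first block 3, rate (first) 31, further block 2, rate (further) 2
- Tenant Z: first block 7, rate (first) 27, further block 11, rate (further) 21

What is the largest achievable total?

Order all 10 blocks by rate: Tenant B/tier1 31 > Tenant Z/tier1 27 > Tenant P/tier1 25 > Tenant H/tier1 23 > Tenant Z/tier2 21 > Tenant P/tier2 19 > Tenant X/tier1 7 > Tenant X/tier2 6 > Tenant H/tier2 4 > Tenant B/tier2 2.
Tenant B/tier1 (31): +3 ; 24 left.
Fill Tenant Z tier1 block (7 at 27) ; 17 left.
Tenant P/tier1 (25): +7 ; 10 left.
Tenant H/tier1 (23): +3 ; 7 left.
Tenant Z tier2 at 21: only 7 left, fill 7.
Total = 31×3 + 27×7 + 25×7 + 23×3 + 21×7 = 673.

673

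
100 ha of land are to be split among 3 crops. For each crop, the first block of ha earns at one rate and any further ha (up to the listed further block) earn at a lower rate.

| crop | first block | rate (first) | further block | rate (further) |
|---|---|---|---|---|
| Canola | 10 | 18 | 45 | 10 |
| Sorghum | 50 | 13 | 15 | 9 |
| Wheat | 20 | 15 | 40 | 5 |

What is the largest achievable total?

Rank every tier by rate: Canola/tier1 18 > Wheat/tier1 15 > Sorghum/tier1 13 > Canola/tier2 10 > Sorghum/tier2 9 > Wheat/tier2 5.
Canola/tier1 (18): +10 — 90 left.
Wheat/tier1 (15): +20 — 70 left.
Fill Sorghum tier1 block (50 at 13) — 20 left.
20 remain; put them into Canola tier2 at 10.
Total = 18×10 + 15×20 + 13×50 + 10×20 = 1330.

1330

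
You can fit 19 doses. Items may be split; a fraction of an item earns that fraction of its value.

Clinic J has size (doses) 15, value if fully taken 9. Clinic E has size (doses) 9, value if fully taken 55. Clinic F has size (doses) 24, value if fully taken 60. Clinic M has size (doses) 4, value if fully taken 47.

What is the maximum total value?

Best value per unit of size first: Clinic M 47/4≈11.8, Clinic E 55/9≈6.11, Clinic F 60/24≈2.5, Clinic J 9/15≈0.6.
Take all of Clinic M (4 doses, value 47) — 15 doses left.
Clinic E: take in full, 9 doses for value 55 — 6 left.
Fill the last 6 doses with part of Clinic F: 6/24 of it earns 15.
Total value = 117.

117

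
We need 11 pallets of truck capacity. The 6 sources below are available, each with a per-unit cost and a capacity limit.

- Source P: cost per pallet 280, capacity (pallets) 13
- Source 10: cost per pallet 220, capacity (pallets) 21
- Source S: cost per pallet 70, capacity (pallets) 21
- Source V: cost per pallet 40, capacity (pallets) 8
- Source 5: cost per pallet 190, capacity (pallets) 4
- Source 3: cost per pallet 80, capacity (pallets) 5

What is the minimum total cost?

Fill from the cheapest source first.
Take 8 from Source V at 40 — need 3 more.
Source S (70): take the remaining 3 — done.
Source 3, Source 5, Source 10, Source P: unused.
Cost = 8×40 + 3×70 = 530.

530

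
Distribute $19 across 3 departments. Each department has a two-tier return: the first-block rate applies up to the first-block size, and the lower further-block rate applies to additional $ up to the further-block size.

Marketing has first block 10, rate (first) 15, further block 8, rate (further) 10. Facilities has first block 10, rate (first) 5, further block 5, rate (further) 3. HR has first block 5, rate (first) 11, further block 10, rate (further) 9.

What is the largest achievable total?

Treat each block as its own option and order by rate: Marketing/first 15 > HR/first 11 > Marketing/second 10 > HR/second 9 > Facilities/first 5 > Facilities/second 3.
Marketing first at 15: fill all 10 → 9 left.
HR/first (11): +5 → 4 left.
Marketing second at 10: only 4 left, fill 4.
Total = 15×10 + 11×5 + 10×4 = 245.

245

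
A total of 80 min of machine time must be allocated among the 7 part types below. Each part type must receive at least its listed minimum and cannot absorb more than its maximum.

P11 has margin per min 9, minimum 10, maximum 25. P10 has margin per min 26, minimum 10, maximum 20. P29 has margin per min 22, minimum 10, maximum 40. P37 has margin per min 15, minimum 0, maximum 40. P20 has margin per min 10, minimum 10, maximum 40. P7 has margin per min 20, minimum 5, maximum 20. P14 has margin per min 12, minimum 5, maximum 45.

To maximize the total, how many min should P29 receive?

Meeting every minimum uses 10+10+10+0+10+5+5 = 50 min, leaving 30.
Highest margin per min first: P10 26 > P29 22 > P7 20 > P37 15 > P14 12 > P20 10 > P11 9.
P10 takes 10 more to reach its cap of 20 ; 20 left.
Only 20 left; P29 takes them to reach 30.

30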